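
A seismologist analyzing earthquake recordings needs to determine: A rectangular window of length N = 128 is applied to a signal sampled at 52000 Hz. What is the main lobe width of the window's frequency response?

For a rectangular window of length N,
the main lobe width in frequency is 2*f_s/N.
= 2*52000/128 = 1625/2 Hz
This determines the minimum frequency separation for resolving two sinusoids.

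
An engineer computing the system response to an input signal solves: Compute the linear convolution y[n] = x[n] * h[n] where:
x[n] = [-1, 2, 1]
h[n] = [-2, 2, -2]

y[n] = sum_k x[k]*h[n-k]. Output length = len(x) + len(h) - 1 = 3 + 3 - 1 = 5.
y[0] = -1*-2 = 2
y[1] = 2*-2 + -1*2 = -6
y[2] = 1*-2 + 2*2 + -1*-2 = 4
y[3] = 1*2 + 2*-2 = -2
y[4] = 1*-2 = -2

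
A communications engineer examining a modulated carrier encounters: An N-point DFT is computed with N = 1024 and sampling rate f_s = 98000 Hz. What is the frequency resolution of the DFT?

DFT frequency resolution = f_s / N
= 98000 / 1024 = 6125/64 Hz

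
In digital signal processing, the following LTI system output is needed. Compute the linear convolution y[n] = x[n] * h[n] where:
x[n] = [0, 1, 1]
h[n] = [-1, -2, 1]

y[n] = sum_k x[k]*h[n-k]. Output length = len(x) + len(h) - 1 = 3 + 3 - 1 = 5.
y[0] = 0*-1 = 0
y[1] = 1*-1 + 0*-2 = -1
y[2] = 1*-1 + 1*-2 + 0*1 = -3
y[3] = 1*-2 + 1*1 = -1
y[4] = 1*1 = 1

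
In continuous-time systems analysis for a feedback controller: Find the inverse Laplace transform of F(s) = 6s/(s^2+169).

Standard pair: s/(s^2+w^2) <-> cos(wt)*u(t)
With k=6, w=13: f(t) = 6*cos(13t)*u(t)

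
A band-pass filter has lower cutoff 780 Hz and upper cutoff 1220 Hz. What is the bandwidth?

Bandwidth = f_high - f_low
= 1220 Hz - 780 Hz = 440 Hz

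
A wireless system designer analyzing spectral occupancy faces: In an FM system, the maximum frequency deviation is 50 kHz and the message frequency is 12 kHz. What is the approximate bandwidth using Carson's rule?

Carson's rule: BW = 2*(delta_f + f_m)
= 2*(50 + 12) kHz = 124 kHz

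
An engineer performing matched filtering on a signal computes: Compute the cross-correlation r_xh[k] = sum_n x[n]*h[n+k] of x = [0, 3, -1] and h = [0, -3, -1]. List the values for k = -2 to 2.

Both sequences indexed from 0 and zero outside their support.
Lags with overlap: k = -2 to 2.
  r_xh[-2] = x[2]*h[0] = 0
  r_xh[-1] = x[1]*h[0] + x[2]*h[1] = 3
  r_xh[0] = x[0]*h[0] + x[1]*h[1] + x[2]*h[2] = -8
  r_xh[1] = x[0]*h[1] + x[1]*h[2] = -3
  r_xh[2] = x[0]*h[2] = 0
r_xh = [0, 3, -8, -3, 0] (for k = -2, ..., 2)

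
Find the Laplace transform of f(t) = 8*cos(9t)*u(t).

Standard pair: cos(wt)*u(t) <-> s/(s^2+w^2)
With w = 9: L{8*cos(9t)*u(t)} = 8s/(s^2+81)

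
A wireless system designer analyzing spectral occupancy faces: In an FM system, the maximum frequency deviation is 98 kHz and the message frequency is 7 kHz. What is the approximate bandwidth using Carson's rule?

Carson's rule: BW = 2*(delta_f + f_m)
= 2*(98 + 7) kHz = 210 kHz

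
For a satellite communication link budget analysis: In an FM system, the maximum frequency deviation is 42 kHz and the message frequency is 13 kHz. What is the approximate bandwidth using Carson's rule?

Carson's rule: BW = 2*(delta_f + f_m)
= 2*(42 + 13) kHz = 110 kHz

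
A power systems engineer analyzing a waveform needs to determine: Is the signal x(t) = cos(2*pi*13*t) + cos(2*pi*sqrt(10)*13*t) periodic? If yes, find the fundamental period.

f1 = 13 Hz, f2 = 13*sqrt(10) Hz
Ratio f2/f1 = sqrt(10), which is irrational.
Since the frequency ratio is irrational, no common period exists.
The signal is not periodic.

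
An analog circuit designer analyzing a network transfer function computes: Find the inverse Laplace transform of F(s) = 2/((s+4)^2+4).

Standard pair: w/((s+a)^2+w^2) <-> e^(-at)*sin(wt)*u(t)
With a=4, w=2: f(t) = e^(-4t)*sin(2t)*u(t)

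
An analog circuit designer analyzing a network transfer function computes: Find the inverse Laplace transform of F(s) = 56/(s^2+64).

Standard pair: w/(s^2+w^2) <-> sin(wt)*u(t)
Recognize w^2 = 64, so w = 8; numerator 56 = 7*8.
f(t) = 7*sin(8t)*u(t)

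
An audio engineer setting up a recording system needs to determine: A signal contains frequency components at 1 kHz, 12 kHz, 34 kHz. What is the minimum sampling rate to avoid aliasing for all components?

The highest frequency component is f_max = 34 kHz.
Nyquist rate = 2 * f_max = 2 * 34 kHz = 68 kHz.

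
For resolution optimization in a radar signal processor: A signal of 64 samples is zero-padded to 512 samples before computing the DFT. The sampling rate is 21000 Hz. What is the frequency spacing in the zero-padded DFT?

Original DFT: N = 64, resolution = f_s/N = 21000/64 = 2625/8 Hz
Zero-padded DFT: N = 512, resolution = f_s/N = 21000/512 = 2625/64 Hz
Zero-padding interpolates the spectrum (finer frequency grid)
but does NOT improve the true spectral resolution (ability to resolve close frequencies).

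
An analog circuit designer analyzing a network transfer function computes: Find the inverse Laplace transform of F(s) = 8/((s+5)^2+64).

Standard pair: w/((s+a)^2+w^2) <-> e^(-at)*sin(wt)*u(t)
With a=5, w=8: f(t) = e^(-5t)*sin(8t)*u(t)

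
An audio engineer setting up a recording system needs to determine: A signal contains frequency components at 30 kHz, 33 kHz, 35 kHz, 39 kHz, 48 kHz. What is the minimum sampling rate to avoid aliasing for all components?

The highest frequency component is f_max = 48 kHz.
Nyquist rate = 2 * f_max = 2 * 48 kHz = 96 kHz.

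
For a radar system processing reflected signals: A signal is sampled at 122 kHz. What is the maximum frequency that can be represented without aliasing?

The maximum frequency that can be represented without aliasing
is the Nyquist frequency: f_max = f_s / 2 = 122 kHz / 2 = 61 kHz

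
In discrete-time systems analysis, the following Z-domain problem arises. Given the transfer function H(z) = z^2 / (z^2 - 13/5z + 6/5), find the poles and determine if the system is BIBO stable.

Poles are roots of the denominator: z^2 - 13/5z + 6/5 = 0.
Quadratic formula: z = [-(-13/5) +/- sqrt((-13/5)^2 - 4*(6/5))] / 2
Discriminant = 169/25 - 24/5 = 49/25; sqrt = 7/5.
z = (13/5 +/- 7/5) / 2 => z = 2 or z = 3/5.
|p1| = 2, |p2| = 3/5.
For BIBO stability, all poles must lie inside the unit circle (|p| < 1).
System is UNSTABLE since at least one |p| >= 1.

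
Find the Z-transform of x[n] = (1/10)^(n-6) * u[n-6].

Time-shifting property: if X(z) = Z{x[n]}, then Z{x[n-d]} = z^(-d) * X(z)
X(z) = z/(z - 1/10) for x[n] = (1/10)^n * u[n]
Z{x[n-6]} = z^(-6) * z/(z - 1/10) = z^(-5)/(z - 1/10)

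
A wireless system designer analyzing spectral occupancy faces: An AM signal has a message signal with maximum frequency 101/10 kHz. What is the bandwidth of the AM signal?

In AM (double-sideband), the bandwidth is twice the message frequency.
BW = 2 * f_m = 2 * 101/10 kHz = 101/5 kHz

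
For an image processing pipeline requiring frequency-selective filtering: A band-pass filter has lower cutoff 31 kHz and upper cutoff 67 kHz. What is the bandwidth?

Bandwidth = f_high - f_low
= 67 kHz - 31 kHz = 36 kHz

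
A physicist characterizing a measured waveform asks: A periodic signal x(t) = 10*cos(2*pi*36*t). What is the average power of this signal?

Average power of A*cos(wt) is A^2/2.
P = 10^2 / 2 = 100/2 = 50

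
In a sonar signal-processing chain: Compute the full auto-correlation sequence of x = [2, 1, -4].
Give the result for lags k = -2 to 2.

r_xx[k] = sum_m x[m]*x[m+k], indexed from 0, for k = -2 to 2:
  r_xx[-2] = x[2]*x[0] = -8
  r_xx[-1] = x[1]*x[0] + x[2]*x[1] = -2
  r_xx[0] = x[0]*x[0] + x[1]*x[1] + x[2]*x[2] = 21
  r_xx[1] = x[0]*x[1] + x[1]*x[2] = -2
  r_xx[2] = x[0]*x[2] = -8
r_xx = [-8, -2, 21, -2, -8]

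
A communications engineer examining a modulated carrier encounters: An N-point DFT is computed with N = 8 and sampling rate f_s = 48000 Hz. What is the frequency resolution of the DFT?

DFT frequency resolution = f_s / N
= 48000 / 8 = 6000 Hz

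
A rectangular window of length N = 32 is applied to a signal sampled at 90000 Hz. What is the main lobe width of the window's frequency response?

For a rectangular window of length N,
the main lobe width in frequency is 2*f_s/N.
= 2*90000/32 = 5625 Hz
This determines the minimum frequency separation for resolving two sinusoids.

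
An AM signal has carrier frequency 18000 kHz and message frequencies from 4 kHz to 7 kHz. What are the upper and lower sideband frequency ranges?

Upper sideband (USB) = fc + [fm_low, fm_high] = 18000 + [4, 7] = [18004, 18007] kHz
Lower sideband (LSB) = fc - [fm_high, fm_low] = 18000 - [7, 4] = [17993, 17996] kHz
Total occupied spectrum: 17993 kHz to 18007 kHz (plus carrier at 18000 kHz)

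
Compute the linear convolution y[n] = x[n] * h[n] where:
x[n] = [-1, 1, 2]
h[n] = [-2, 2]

y[n] = sum_k x[k]*h[n-k]. Output length = len(x) + len(h) - 1 = 3 + 2 - 1 = 4.
y[0] = -1*-2 = 2
y[1] = 1*-2 + -1*2 = -4
y[2] = 2*-2 + 1*2 = -2
y[3] = 2*2 = 4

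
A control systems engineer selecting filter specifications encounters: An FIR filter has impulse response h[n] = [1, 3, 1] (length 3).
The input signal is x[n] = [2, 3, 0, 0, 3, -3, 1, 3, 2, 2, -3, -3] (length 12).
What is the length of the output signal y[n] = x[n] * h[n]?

For linear convolution, the output length is:
len(y) = len(x) + len(h) - 1 = 12 + 3 - 1 = 14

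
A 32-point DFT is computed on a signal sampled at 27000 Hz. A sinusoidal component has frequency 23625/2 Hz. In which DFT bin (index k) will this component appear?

DFT frequency resolution = f_s/N = 27000/32 = 3375/4 Hz
Bin index k = f_signal / resolution = 23625/2 / 3375/4 = 14
The signal frequency 23625/2 Hz falls in DFT bin k = 14.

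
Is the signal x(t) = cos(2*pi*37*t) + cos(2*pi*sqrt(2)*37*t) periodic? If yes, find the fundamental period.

f1 = 37 Hz, f2 = 37*sqrt(2) Hz
Ratio f2/f1 = sqrt(2), which is irrational.
Since the frequency ratio is irrational, no common period exists.
The signal is not periodic.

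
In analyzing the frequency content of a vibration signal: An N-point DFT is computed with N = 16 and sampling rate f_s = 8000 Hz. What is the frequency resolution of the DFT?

DFT frequency resolution = f_s / N
= 8000 / 16 = 500 Hz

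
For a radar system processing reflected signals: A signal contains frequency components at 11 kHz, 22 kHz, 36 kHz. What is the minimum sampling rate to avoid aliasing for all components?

The highest frequency component is f_max = 36 kHz.
Nyquist rate = 2 * f_max = 2 * 36 kHz = 72 kHz.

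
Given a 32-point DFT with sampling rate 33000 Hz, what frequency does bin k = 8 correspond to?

The frequency of DFT bin k is: f_k = k * f_s / N
f_8 = 8 * 33000 / 32 = 8250 Hz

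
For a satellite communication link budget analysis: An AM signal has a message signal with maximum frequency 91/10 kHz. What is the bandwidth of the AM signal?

In AM (double-sideband), the bandwidth is twice the message frequency.
BW = 2 * f_m = 2 * 91/10 kHz = 91/5 kHz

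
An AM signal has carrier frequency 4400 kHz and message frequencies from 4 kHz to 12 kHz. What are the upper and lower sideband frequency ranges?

Upper sideband (USB) = fc + [fm_low, fm_high] = 4400 + [4, 12] = [4404, 4412] kHz
Lower sideband (LSB) = fc - [fm_high, fm_low] = 4400 - [12, 4] = [4388, 4396] kHz
Total occupied spectrum: 4388 kHz to 4412 kHz (plus carrier at 4400 kHz)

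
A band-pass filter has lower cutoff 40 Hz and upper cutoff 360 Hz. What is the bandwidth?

Bandwidth = f_high - f_low
= 360 Hz - 40 Hz = 320 Hz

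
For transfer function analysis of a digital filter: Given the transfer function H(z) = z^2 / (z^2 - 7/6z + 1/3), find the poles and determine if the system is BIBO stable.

Poles are roots of the denominator: z^2 - 7/6z + 1/3 = 0.
Quadratic formula: z = [-(-7/6) +/- sqrt((-7/6)^2 - 4*(1/3))] / 2
Discriminant = 49/36 - 4/3 = 1/36; sqrt = 1/6.
z = (7/6 +/- 1/6) / 2 => z = 2/3 or z = 1/2.
|p1| = 2/3, |p2| = 1/2.
For BIBO stability, all poles must lie inside the unit circle (|p| < 1).
System is STABLE since both |p| < 1.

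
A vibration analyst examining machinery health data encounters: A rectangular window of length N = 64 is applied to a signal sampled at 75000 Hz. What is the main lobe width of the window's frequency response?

For a rectangular window of length N,
the main lobe width in frequency is 2*f_s/N.
= 2*75000/64 = 9375/4 Hz
This determines the minimum frequency separation for resolving two sinusoids.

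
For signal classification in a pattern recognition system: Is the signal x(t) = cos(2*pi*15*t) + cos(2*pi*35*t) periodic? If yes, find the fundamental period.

f1 = 15 Hz, f2 = 35 Hz
Period T1 = 1/15, T2 = 1/35
Ratio T1/T2 = 35/15, which is rational.
The signal is periodic with fundamental period T = 1/GCD(15,35) = 1/5 s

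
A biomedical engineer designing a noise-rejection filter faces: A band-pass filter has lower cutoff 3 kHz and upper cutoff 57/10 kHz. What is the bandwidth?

Bandwidth = f_high - f_low
= 57/10 kHz - 3 kHz = 27/10 kHz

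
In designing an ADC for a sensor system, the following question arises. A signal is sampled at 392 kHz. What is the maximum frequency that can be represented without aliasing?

The maximum frequency that can be represented without aliasing
is the Nyquist frequency: f_max = f_s / 2 = 392 kHz / 2 = 196 kHz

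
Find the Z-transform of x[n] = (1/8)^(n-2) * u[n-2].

Time-shifting property: if X(z) = Z{x[n]}, then Z{x[n-d]} = z^(-d) * X(z)
X(z) = z/(z - 1/8) for x[n] = (1/8)^n * u[n]
Z{x[n-2]} = z^(-2) * z/(z - 1/8) = z^(-1)/(z - 1/8)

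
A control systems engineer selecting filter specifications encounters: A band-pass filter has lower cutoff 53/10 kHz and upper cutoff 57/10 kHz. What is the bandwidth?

Bandwidth = f_high - f_low
= 57/10 kHz - 53/10 kHz = 2/5 kHz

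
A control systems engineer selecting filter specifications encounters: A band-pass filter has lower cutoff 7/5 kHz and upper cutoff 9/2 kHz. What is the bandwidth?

Bandwidth = f_high - f_low
= 9/2 kHz - 7/5 kHz = 31/10 kHz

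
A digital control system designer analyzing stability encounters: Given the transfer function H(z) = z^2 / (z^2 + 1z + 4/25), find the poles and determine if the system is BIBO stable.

Poles are roots of the denominator: z^2 + 1z + 4/25 = 0.
Quadratic formula: z = [-(1) +/- sqrt((1)^2 - 4*(4/25))] / 2
Discriminant = 1 - 16/25 = 9/25; sqrt = 3/5.
z = (-1 +/- 3/5) / 2 => z = -1/5 or z = -4/5.
|p1| = 4/5, |p2| = 1/5.
For BIBO stability, all poles must lie inside the unit circle (|p| < 1).
System is STABLE since both |p| < 1.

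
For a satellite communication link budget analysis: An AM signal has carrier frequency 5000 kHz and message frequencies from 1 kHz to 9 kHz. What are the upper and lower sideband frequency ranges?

Upper sideband (USB) = fc + [fm_low, fm_high] = 5000 + [1, 9] = [5001, 5009] kHz
Lower sideband (LSB) = fc - [fm_high, fm_low] = 5000 - [9, 1] = [4991, 4999] kHz
Total occupied spectrum: 4991 kHz to 5009 kHz (plus carrier at 5000 kHz)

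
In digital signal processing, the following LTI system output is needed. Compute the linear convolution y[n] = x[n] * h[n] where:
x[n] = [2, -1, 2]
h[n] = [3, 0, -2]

y[n] = sum_k x[k]*h[n-k]. Output length = len(x) + len(h) - 1 = 3 + 3 - 1 = 5.
y[0] = 2*3 = 6
y[1] = -1*3 + 2*0 = -3
y[2] = 2*3 + -1*0 + 2*-2 = 2
y[3] = 2*0 + -1*-2 = 2
y[4] = 2*-2 = -4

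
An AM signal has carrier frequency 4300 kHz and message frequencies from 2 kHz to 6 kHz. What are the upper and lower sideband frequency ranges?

Upper sideband (USB) = fc + [fm_low, fm_high] = 4300 + [2, 6] = [4302, 4306] kHz
Lower sideband (LSB) = fc - [fm_high, fm_low] = 4300 - [6, 2] = [4294, 4298] kHz
Total occupied spectrum: 4294 kHz to 4306 kHz (plus carrier at 4300 kHz)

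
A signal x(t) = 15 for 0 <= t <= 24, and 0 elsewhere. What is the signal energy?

Energy = integral of |x(t)|^2 dt over the signal duration
= 15^2 * 24 = 225 * 24 = 5400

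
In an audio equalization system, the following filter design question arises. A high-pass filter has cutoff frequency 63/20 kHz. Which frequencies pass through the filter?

A high-pass filter passes all frequencies above the cutoff frequency 63/20 kHz and attenuates lower frequencies.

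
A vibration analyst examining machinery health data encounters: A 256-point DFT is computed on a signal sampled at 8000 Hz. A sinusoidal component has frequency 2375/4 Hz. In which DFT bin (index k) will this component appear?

DFT frequency resolution = f_s/N = 8000/256 = 125/4 Hz
Bin index k = f_signal / resolution = 2375/4 / 125/4 = 19
The signal frequency 2375/4 Hz falls in DFT bin k = 19.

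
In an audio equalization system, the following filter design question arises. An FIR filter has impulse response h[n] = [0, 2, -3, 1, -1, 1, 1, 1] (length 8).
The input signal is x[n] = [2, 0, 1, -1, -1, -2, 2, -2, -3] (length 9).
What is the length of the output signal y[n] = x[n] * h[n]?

For linear convolution, the output length is:
len(y) = len(x) + len(h) - 1 = 9 + 8 - 1 = 16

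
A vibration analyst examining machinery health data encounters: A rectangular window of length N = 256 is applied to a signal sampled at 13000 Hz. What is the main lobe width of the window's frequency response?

For a rectangular window of length N,
the main lobe width in frequency is 2*f_s/N.
= 2*13000/256 = 1625/16 Hz
This determines the minimum frequency separation for resolving two sinusoids.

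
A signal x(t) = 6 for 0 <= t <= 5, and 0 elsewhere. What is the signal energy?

Energy = integral of |x(t)|^2 dt over the signal duration
= 6^2 * 5 = 36 * 5 = 180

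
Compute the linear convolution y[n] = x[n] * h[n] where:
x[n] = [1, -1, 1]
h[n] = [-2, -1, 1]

y[n] = sum_k x[k]*h[n-k]. Output length = len(x) + len(h) - 1 = 3 + 3 - 1 = 5.
y[0] = 1*-2 = -2
y[1] = -1*-2 + 1*-1 = 1
y[2] = 1*-2 + -1*-1 + 1*1 = 0
y[3] = 1*-1 + -1*1 = -2
y[4] = 1*1 = 1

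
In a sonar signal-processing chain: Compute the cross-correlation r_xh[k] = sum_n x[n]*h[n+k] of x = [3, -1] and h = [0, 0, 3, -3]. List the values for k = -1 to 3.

Both sequences indexed from 0 and zero outside their support.
Lags with overlap: k = -1 to 3.
  r_xh[-1] = x[1]*h[0] = 0
  r_xh[0] = x[0]*h[0] + x[1]*h[1] = 0
  r_xh[1] = x[0]*h[1] + x[1]*h[2] = -3
  r_xh[2] = x[0]*h[2] + x[1]*h[3] = 12
  r_xh[3] = x[0]*h[3] = -9
r_xh = [0, 0, -3, 12, -9] (for k = -1, ..., 3)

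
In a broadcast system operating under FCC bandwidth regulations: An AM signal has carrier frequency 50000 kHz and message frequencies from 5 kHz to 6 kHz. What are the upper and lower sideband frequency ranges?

Upper sideband (USB) = fc + [fm_low, fm_high] = 50000 + [5, 6] = [50005, 50006] kHz
Lower sideband (LSB) = fc - [fm_high, fm_low] = 50000 - [6, 5] = [49994, 49995] kHz
Total occupied spectrum: 49994 kHz to 50006 kHz (plus carrier at 50000 kHz)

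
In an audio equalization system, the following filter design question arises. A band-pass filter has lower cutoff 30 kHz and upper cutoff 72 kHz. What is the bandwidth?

Bandwidth = f_high - f_low
= 72 kHz - 30 kHz = 42 kHz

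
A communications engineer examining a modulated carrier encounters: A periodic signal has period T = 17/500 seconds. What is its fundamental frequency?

The fundamental frequency is the reciprocal of the period.
f = 1/T = 1/(17/500) = 500/17 Hz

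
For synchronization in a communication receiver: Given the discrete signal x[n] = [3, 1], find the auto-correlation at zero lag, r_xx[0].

The auto-correlation at zero lag r_xx[0] equals the signal energy.
r_xx[0] = sum of x[n]^2 = 3^2 + 1^2
= 9 + 1 = 10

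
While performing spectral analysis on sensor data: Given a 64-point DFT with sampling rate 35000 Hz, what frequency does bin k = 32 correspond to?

The frequency of DFT bin k is: f_k = k * f_s / N
f_32 = 32 * 35000 / 64 = 17500 Hz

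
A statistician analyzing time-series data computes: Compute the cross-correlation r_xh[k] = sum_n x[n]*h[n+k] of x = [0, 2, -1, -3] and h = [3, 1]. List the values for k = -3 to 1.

Both sequences indexed from 0 and zero outside their support.
Lags with overlap: k = -3 to 1.
  r_xh[-3] = x[3]*h[0] = -9
  r_xh[-2] = x[2]*h[0] + x[3]*h[1] = -6
  r_xh[-1] = x[1]*h[0] + x[2]*h[1] = 5
  r_xh[0] = x[0]*h[0] + x[1]*h[1] = 2
  r_xh[1] = x[0]*h[1] = 0
r_xh = [-9, -6, 5, 2, 0] (for k = -3, ..., 1)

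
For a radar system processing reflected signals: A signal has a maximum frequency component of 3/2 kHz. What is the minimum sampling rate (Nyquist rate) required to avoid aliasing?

By the Nyquist-Shannon sampling theorem,
the minimum sampling rate (Nyquist rate) must be at least 2 * f_max.
Nyquist rate = 2 * 3/2 kHz = 3 kHz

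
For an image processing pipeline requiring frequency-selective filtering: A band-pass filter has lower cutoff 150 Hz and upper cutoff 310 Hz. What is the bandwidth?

Bandwidth = f_high - f_low
= 310 Hz - 150 Hz = 160 Hz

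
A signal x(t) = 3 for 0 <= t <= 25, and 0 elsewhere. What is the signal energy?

Energy = integral of |x(t)|^2 dt over the signal duration
= 3^2 * 25 = 9 * 25 = 225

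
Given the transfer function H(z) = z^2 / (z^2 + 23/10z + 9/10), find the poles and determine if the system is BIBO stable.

Poles are roots of the denominator: z^2 + 23/10z + 9/10 = 0.
Quadratic formula: z = [-(23/10) +/- sqrt((23/10)^2 - 4*(9/10))] / 2
Discriminant = 529/100 - 18/5 = 169/100; sqrt = 13/10.
z = (-23/10 +/- 13/10) / 2 => z = -1/2 or z = -9/5.
|p1| = 9/5, |p2| = 1/2.
For BIBO stability, all poles must lie inside the unit circle (|p| < 1).
System is UNSTABLE since at least one |p| >= 1.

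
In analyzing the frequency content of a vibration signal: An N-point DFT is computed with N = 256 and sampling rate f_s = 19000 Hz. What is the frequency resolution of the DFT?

DFT frequency resolution = f_s / N
= 19000 / 256 = 2375/32 Hz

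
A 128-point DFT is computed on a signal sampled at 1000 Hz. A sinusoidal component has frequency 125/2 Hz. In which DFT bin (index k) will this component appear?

DFT frequency resolution = f_s/N = 1000/128 = 125/16 Hz
Bin index k = f_signal / resolution = 125/2 / 125/16 = 8
The signal frequency 125/2 Hz falls in DFT bin k = 8.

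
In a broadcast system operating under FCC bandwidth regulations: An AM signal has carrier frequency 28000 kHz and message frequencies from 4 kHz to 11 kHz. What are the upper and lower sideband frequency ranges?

Upper sideband (USB) = fc + [fm_low, fm_high] = 28000 + [4, 11] = [28004, 28011] kHz
Lower sideband (LSB) = fc - [fm_high, fm_low] = 28000 - [11, 4] = [27989, 27996] kHz
Total occupied spectrum: 27989 kHz to 28011 kHz (plus carrier at 28000 kHz)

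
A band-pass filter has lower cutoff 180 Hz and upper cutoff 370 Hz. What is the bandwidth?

Bandwidth = f_high - f_low
= 370 Hz - 180 Hz = 190 Hz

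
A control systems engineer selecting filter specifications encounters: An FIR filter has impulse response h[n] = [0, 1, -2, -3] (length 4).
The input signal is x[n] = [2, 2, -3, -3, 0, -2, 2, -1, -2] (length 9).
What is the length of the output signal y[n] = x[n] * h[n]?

For linear convolution, the output length is:
len(y) = len(x) + len(h) - 1 = 9 + 4 - 1 = 12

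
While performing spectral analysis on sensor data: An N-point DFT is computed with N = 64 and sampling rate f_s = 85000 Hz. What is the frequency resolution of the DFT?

DFT frequency resolution = f_s / N
= 85000 / 64 = 10625/8 Hz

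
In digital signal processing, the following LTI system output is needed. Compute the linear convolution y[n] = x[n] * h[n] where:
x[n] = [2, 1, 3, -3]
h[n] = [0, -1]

y[n] = sum_k x[k]*h[n-k]. Output length = len(x) + len(h) - 1 = 4 + 2 - 1 = 5.
y[0] = 2*0 = 0
y[1] = 1*0 + 2*-1 = -2
y[2] = 3*0 + 1*-1 = -1
y[3] = -3*0 + 3*-1 = -3
y[4] = -3*-1 = 3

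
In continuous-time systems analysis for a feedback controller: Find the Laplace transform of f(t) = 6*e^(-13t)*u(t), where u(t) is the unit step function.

Standard Laplace transform pair:
e^(-at)*u(t) <-> 1/(s+a)
With a = 13: L{6*e^(-13t)*u(t)} = 6/(s+13), ROC: Re(s) > -13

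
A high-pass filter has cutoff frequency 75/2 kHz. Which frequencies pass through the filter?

A high-pass filter passes all frequencies above the cutoff frequency 75/2 kHz and attenuates lower frequencies.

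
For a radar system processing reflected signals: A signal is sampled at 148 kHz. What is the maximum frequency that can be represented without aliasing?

The maximum frequency that can be represented without aliasing
is the Nyquist frequency: f_max = f_s / 2 = 148 kHz / 2 = 74 kHz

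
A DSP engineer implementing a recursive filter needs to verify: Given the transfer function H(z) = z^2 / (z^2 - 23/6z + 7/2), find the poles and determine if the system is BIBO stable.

Poles are roots of the denominator: z^2 - 23/6z + 7/2 = 0.
Quadratic formula: z = [-(-23/6) +/- sqrt((-23/6)^2 - 4*(7/2))] / 2
Discriminant = 529/36 - 14 = 25/36; sqrt = 5/6.
z = (23/6 +/- 5/6) / 2 => z = 7/3 or z = 3/2.
|p1| = 3/2, |p2| = 7/3.
For BIBO stability, all poles must lie inside the unit circle (|p| < 1).
System is UNSTABLE since at least one |p| >= 1.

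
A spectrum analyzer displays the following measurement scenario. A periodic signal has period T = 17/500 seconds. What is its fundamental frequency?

The fundamental frequency is the reciprocal of the period.
f = 1/T = 1/(17/500) = 500/17 Hz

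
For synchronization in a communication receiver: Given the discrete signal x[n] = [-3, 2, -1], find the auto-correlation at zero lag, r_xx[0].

The auto-correlation at zero lag r_xx[0] equals the signal energy.
r_xx[0] = sum of x[n]^2 = (-3)^2 + 2^2 + (-1)^2
= 9 + 4 + 1 = 14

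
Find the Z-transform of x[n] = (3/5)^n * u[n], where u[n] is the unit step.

The Z-transform of a^n * u[n] is z/(z-a) for |z| > |a|.
Here a = 3/5, so X(z) = z/(z - (3/5)) = 5z/(5z - 3)
ROC: |z| > 3/5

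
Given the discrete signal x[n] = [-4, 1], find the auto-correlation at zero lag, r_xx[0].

The auto-correlation at zero lag r_xx[0] equals the signal energy.
r_xx[0] = sum of x[n]^2 = (-4)^2 + 1^2
= 16 + 1 = 17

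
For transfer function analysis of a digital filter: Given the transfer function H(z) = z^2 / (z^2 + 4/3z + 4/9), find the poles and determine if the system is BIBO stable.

Poles are roots of the denominator: z^2 + 4/3z + 4/9 = 0.
Quadratic formula: z = [-(4/3) +/- sqrt((4/3)^2 - 4*(4/9))] / 2
Discriminant = 16/9 - 16/9 = 0; sqrt = 0.
z = (-4/3 +/- 0) / 2 = -2/3 (repeated root).
|p1| = 2/3, |p2| = 2/3.
For BIBO stability, all poles must lie inside the unit circle (|p| < 1).
System is STABLE since both |p| < 1.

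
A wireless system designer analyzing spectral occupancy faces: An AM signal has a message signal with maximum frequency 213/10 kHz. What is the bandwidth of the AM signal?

In AM (double-sideband), the bandwidth is twice the message frequency.
BW = 2 * f_m = 2 * 213/10 kHz = 213/5 kHz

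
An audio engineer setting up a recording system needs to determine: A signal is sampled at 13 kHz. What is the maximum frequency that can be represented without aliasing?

The maximum frequency that can be represented without aliasing
is the Nyquist frequency: f_max = f_s / 2 = 13 kHz / 2 = 13/2 kHz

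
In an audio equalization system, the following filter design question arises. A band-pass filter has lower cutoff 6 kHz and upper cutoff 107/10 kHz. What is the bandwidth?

Bandwidth = f_high - f_low
= 107/10 kHz - 6 kHz = 47/10 kHz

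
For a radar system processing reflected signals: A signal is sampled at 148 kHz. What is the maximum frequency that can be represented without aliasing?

The maximum frequency that can be represented without aliasing
is the Nyquist frequency: f_max = f_s / 2 = 148 kHz / 2 = 74 kHz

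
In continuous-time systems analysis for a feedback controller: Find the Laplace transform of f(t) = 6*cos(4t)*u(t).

Standard pair: cos(wt)*u(t) <-> s/(s^2+w^2)
With w = 4: L{6*cos(4t)*u(t)} = 6s/(s^2+16)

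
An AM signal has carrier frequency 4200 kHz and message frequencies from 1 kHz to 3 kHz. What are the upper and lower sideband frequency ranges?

Upper sideband (USB) = fc + [fm_low, fm_high] = 4200 + [1, 3] = [4201, 4203] kHz
Lower sideband (LSB) = fc - [fm_high, fm_low] = 4200 - [3, 1] = [4197, 4199] kHz
Total occupied spectrum: 4197 kHz to 4203 kHz (plus carrier at 4200 kHz)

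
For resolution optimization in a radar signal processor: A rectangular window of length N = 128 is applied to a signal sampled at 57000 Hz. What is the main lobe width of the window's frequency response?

For a rectangular window of length N,
the main lobe width in frequency is 2*f_s/N.
= 2*57000/128 = 7125/8 Hz
This determines the minimum frequency separation for resolving two sinusoids.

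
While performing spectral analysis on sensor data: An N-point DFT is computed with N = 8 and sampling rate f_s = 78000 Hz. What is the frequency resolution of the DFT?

DFT frequency resolution = f_s / N
= 78000 / 8 = 9750 Hz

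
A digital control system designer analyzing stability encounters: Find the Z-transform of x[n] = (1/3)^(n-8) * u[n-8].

Time-shifting property: if X(z) = Z{x[n]}, then Z{x[n-d]} = z^(-d) * X(z)
X(z) = z/(z - 1/3) for x[n] = (1/3)^n * u[n]
Z{x[n-8]} = z^(-8) * z/(z - 1/3) = z^(-7)/(z - 1/3)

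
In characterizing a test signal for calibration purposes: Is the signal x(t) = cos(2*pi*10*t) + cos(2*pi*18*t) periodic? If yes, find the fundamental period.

f1 = 10 Hz, f2 = 18 Hz
Period T1 = 1/10, T2 = 1/18
Ratio T1/T2 = 18/10, which is rational.
The signal is periodic with fundamental period T = 1/GCD(10,18) = 1/2 s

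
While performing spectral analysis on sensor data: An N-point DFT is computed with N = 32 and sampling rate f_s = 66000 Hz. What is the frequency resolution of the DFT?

DFT frequency resolution = f_s / N
= 66000 / 32 = 4125/2 Hz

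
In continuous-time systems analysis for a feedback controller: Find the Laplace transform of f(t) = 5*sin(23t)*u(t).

Standard pair: sin(wt)*u(t) <-> w/(s^2+w^2)
With w = 23: L{5*sin(23t)*u(t)} = 115/(s^2+529)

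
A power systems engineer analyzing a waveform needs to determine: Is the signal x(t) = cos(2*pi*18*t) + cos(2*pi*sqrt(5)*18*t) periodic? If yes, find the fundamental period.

f1 = 18 Hz, f2 = 18*sqrt(5) Hz
Ratio f2/f1 = sqrt(5), which is irrational.
Since the frequency ratio is irrational, no common period exists.
The signal is not periodic.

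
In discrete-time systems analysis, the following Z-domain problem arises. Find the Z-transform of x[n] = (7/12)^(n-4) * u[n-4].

Time-shifting property: if X(z) = Z{x[n]}, then Z{x[n-d]} = z^(-d) * X(z)
X(z) = z/(z - 7/12) for x[n] = (7/12)^n * u[n]
Z{x[n-4]} = z^(-4) * z/(z - 7/12) = z^(-3)/(z - 7/12)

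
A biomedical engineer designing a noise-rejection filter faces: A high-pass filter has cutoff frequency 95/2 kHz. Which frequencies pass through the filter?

A high-pass filter passes all frequencies above the cutoff frequency 95/2 kHz and attenuates lower frequencies.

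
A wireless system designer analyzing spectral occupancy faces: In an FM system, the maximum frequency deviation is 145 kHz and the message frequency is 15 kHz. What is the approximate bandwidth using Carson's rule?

Carson's rule: BW = 2*(delta_f + f_m)
= 2*(145 + 15) kHz = 320 kHz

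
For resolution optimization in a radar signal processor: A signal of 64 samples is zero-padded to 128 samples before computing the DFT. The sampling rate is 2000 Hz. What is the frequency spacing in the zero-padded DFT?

Original DFT: N = 64, resolution = f_s/N = 2000/64 = 125/4 Hz
Zero-padded DFT: N = 128, resolution = f_s/N = 2000/128 = 125/8 Hz
Zero-padding interpolates the spectrum (finer frequency grid)
but does NOT improve the true spectral resolution (ability to resolve close frequencies).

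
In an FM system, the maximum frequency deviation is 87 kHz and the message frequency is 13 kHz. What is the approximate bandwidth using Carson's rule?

Carson's rule: BW = 2*(delta_f + f_m)
= 2*(87 + 13) kHz = 200 kHz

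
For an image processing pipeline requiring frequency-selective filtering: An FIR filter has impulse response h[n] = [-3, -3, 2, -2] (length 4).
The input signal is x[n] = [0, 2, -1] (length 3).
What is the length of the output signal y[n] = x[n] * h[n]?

For linear convolution, the output length is:
len(y) = len(x) + len(h) - 1 = 3 + 4 - 1 = 6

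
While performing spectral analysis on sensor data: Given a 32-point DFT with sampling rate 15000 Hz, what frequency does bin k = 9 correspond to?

The frequency of DFT bin k is: f_k = k * f_s / N
f_9 = 9 * 15000 / 32 = 16875/4 Hz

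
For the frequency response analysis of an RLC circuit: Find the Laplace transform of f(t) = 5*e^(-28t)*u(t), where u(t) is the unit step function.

Standard Laplace transform pair:
e^(-at)*u(t) <-> 1/(s+a)
With a = 28: L{5*e^(-28t)*u(t)} = 5/(s+28), ROC: Re(s) > -28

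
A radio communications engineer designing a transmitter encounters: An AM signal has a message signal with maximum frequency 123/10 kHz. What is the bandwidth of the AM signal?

In AM (double-sideband), the bandwidth is twice the message frequency.
BW = 2 * f_m = 2 * 123/10 kHz = 123/5 kHz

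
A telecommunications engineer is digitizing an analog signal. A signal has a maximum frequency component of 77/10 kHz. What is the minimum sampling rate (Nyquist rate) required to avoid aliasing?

By the Nyquist-Shannon sampling theorem,
the minimum sampling rate (Nyquist rate) must be at least 2 * f_max.
Nyquist rate = 2 * 77/10 kHz = 77/5 kHz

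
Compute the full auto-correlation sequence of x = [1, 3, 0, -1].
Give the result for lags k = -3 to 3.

r_xx[k] = sum_m x[m]*x[m+k], indexed from 0, for k = -3 to 3:
  r_xx[-3] = x[3]*x[0] = -1
  r_xx[-2] = x[2]*x[0] + x[3]*x[1] = -3
  r_xx[-1] = x[1]*x[0] + x[2]*x[1] + x[3]*x[2] = 3
  r_xx[0] = x[0]*x[0] + x[1]*x[1] + x[2]*x[2] + x[3]*x[3] = 11
  r_xx[1] = x[0]*x[1] + x[1]*x[2] + x[2]*x[3] = 3
  r_xx[2] = x[0]*x[2] + x[1]*x[3] = -3
  r_xx[3] = x[0]*x[3] = -1
r_xx = [-1, -3, 3, 11, 3, -3, -1]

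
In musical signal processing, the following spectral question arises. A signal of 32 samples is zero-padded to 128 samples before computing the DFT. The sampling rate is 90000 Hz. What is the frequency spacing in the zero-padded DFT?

Original DFT: N = 32, resolution = f_s/N = 90000/32 = 5625/2 Hz
Zero-padded DFT: N = 128, resolution = f_s/N = 90000/128 = 5625/8 Hz
Zero-padding interpolates the spectrum (finer frequency grid)
but does NOT improve the true spectral resolution (ability to resolve close frequencies).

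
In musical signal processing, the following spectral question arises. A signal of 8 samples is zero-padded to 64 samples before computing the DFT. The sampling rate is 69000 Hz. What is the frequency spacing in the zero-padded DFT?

Original DFT: N = 8, resolution = f_s/N = 69000/8 = 8625 Hz
Zero-padded DFT: N = 64, resolution = f_s/N = 69000/64 = 8625/8 Hz
Zero-padding interpolates the spectrum (finer frequency grid)
but does NOT improve the true spectral resolution (ability to resolve close frequencies).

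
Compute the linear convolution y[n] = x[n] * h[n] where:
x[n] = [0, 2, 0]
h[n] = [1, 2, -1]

y[n] = sum_k x[k]*h[n-k]. Output length = len(x) + len(h) - 1 = 3 + 3 - 1 = 5.
y[0] = 0*1 = 0
y[1] = 2*1 + 0*2 = 2
y[2] = 0*1 + 2*2 + 0*-1 = 4
y[3] = 0*2 + 2*-1 = -2
y[4] = 0*-1 = 0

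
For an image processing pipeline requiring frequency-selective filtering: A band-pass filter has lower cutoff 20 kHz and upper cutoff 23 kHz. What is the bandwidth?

Bandwidth = f_high - f_low
= 23 kHz - 20 kHz = 3 kHz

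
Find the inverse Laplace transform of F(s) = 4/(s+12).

Standard pair: k/(s+a) <-> k*e^(-at)*u(t)
With k=4, a=12: f(t) = 4*e^(-12t)*u(t)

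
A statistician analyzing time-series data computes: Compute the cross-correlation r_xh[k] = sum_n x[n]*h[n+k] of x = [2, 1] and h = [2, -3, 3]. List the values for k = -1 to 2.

Both sequences indexed from 0 and zero outside their support.
Lags with overlap: k = -1 to 2.
  r_xh[-1] = x[1]*h[0] = 2
  r_xh[0] = x[0]*h[0] + x[1]*h[1] = 1
  r_xh[1] = x[0]*h[1] + x[1]*h[2] = -3
  r_xh[2] = x[0]*h[2] = 6
r_xh = [2, 1, -3, 6] (for k = -1, ..., 2)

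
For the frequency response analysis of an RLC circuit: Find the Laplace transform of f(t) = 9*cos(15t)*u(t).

Standard pair: cos(wt)*u(t) <-> s/(s^2+w^2)
With w = 15: L{9*cos(15t)*u(t)} = 9s/(s^2+225)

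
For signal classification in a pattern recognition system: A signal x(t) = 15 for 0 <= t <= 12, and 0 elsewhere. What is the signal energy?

Energy = integral of |x(t)|^2 dt over the signal duration
= 15^2 * 12 = 225 * 12 = 2700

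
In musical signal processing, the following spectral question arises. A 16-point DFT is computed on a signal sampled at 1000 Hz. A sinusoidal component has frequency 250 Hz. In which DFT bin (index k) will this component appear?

DFT frequency resolution = f_s/N = 1000/16 = 125/2 Hz
Bin index k = f_signal / resolution = 250 / 125/2 = 4
The signal frequency 250 Hz falls in DFT bin k = 4.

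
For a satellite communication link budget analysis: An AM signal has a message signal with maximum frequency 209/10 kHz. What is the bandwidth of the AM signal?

In AM (double-sideband), the bandwidth is twice the message frequency.
BW = 2 * f_m = 2 * 209/10 kHz = 209/5 kHz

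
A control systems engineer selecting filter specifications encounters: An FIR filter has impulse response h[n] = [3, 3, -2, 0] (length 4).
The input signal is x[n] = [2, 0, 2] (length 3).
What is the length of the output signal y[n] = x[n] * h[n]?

For linear convolution, the output length is:
len(y) = len(x) + len(h) - 1 = 3 + 4 - 1 = 6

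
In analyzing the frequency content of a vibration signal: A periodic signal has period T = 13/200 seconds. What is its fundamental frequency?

The fundamental frequency is the reciprocal of the period.
f = 1/T = 1/(13/200) = 200/13 Hz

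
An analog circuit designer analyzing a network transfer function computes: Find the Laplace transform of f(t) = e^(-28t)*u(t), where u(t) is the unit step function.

Standard Laplace transform pair:
e^(-at)*u(t) <-> 1/(s+a)
With a = 28: L{e^(-28t)*u(t)} = 1/(s+28), ROC: Re(s) > -28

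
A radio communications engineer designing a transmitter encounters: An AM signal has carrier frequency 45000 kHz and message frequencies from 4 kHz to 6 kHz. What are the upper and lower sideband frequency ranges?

Upper sideband (USB) = fc + [fm_low, fm_high] = 45000 + [4, 6] = [45004, 45006] kHz
Lower sideband (LSB) = fc - [fm_high, fm_low] = 45000 - [6, 4] = [44994, 44996] kHz
Total occupied spectrum: 44994 kHz to 45006 kHz (plus carrier at 45000 kHz)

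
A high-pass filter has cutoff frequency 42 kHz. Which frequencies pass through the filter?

A high-pass filter passes all frequencies above the cutoff frequency 42 kHz and attenuates lower frequencies.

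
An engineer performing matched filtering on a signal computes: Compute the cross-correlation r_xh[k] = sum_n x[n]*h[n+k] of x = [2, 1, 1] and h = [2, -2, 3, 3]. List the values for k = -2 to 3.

Both sequences indexed from 0 and zero outside their support.
Lags with overlap: k = -2 to 3.
  r_xh[-2] = x[2]*h[0] = 2
  r_xh[-1] = x[1]*h[0] + x[2]*h[1] = 0
  r_xh[0] = x[0]*h[0] + x[1]*h[1] + x[2]*h[2] = 5
  r_xh[1] = x[0]*h[1] + x[1]*h[2] + x[2]*h[3] = 2
  r_xh[2] = x[0]*h[2] + x[1]*h[3] = 9
  r_xh[3] = x[0]*h[3] = 6
r_xh = [2, 0, 5, 2, 9, 6] (for k = -2, ..., 3)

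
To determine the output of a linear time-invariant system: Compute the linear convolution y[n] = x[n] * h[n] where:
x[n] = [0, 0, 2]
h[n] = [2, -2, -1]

y[n] = sum_k x[k]*h[n-k]. Output length = len(x) + len(h) - 1 = 3 + 3 - 1 = 5.
y[0] = 0*2 = 0
y[1] = 0*2 + 0*-2 = 0
y[2] = 2*2 + 0*-2 + 0*-1 = 4
y[3] = 2*-2 + 0*-1 = -4
y[4] = 2*-1 = -2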